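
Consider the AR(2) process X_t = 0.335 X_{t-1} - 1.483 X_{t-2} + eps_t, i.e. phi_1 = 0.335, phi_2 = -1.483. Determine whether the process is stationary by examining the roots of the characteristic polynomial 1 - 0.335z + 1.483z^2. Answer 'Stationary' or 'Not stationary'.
\text{Not stationary}

The AR(p) characteristic polynomial is P(z) = 1 - 0.335z + 1.483z^2.
Stationarity requires all roots to lie outside the unit circle, i.e. |z| > 1 for every root.
Set 1 + (-0.335) z + (1.483) z^2 = 0, i.e. a z^2 + b z + c = 0 with a = 1.483, b = -0.335, c = 1.
Discriminant D = b^2 - 4ac = (-0.335)^2 - 4*(1.483)*1 = 0.112225 - (5.932) = -5.819775.
D < 0, so the roots are the complex-conjugate pair z = (-b +/- i sqrt(-D)) / (2a) = 0.1129 +/- 0.8134i.
For a conjugate pair |z|^2 = z * conj(z) = (product of roots) = c/a = 1/(1.483) = 0.674309, so |z| = sqrt(0.674309) = 0.8212 for both roots.
Moduli of all roots: 0.8212, 0.8212.
All moduli strictly greater than 1? No.
Verdict: Not stationary.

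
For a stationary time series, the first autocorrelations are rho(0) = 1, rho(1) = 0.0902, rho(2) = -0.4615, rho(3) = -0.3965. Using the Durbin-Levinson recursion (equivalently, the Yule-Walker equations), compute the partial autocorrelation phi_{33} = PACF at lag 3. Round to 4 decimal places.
\phi_{33} = -0.3801

The PACF at lag k is phi_{kk}, the last component of the solution
to the Yule-Walker system G_k phi = r_k where
  (G_k)_{ij} = rho(|i - j|), (r_k)_i = rho(i), i,j = 1..k.
Equivalently, Durbin-Levinson gives phi_{kk} iteratively:
  phi_{11} = rho(1)
  phi_{kk} = [rho(k) - sum_{j=1..k-1} phi_{k-1,j} rho(k-j)]
            / [1 - sum_{j=1..k-1} phi_{k-1,j} rho(j)],
  phi_{k,j} = phi_{k-1,j} - phi_{kk} phi_{k-1,k-j},  j = 1..k-1.
Step k = 1:
  phi_11 = rho(1) = 0.0902.
Step k = 2:
  phi_22 = [rho(2) - phi_11 rho(1)] / [1 - phi_11 rho(1)] = [-0.4615 - (0.0902)(0.0902)] / [1 - (0.0902)(0.0902)]
         = -0.46963604 / 0.99186396 = -0.473488.
  Update: phi_21 = phi_11 - phi_22 phi_11 = 0.0902 - (-0.473488)(0.0902) = 0.132909.
Step k = 3:
  phi_33 = [rho(3) - phi_21 rho(2) - phi_22 rho(1)] / [1 - phi_21 rho(1) - phi_22 rho(2)]
    numerator   = -0.3965 - (0.132909)(-0.4615) - (-0.473488)(0.0902) = -0.29245401
    denominator = 1 - (0.132909)(0.0902) - (-0.473488)(-0.4615) = 0.76949676
  phi_33 = -0.29245401 / 0.76949676 = -0.3801.
Therefore phi_{33} = -0.3801.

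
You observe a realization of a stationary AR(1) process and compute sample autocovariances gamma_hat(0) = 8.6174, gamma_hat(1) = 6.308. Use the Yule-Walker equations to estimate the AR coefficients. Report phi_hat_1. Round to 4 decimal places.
\hat\phi_{1} = 0.7320

The Yule-Walker equations for an AR(p) process read, in matrix form,
  Gamma_p phi = r_p,   with   (Gamma_p)_{ij} = gamma(|i - j|),
                       (r_p)_i = gamma(i),   i,j = 1..p.
Substitute the sample gammas (Toeplitz matrix and right-hand side of size 1):
  Gamma_p = [[8.6174]]
  r_p     = [6.308]
With p = 1 this is the single equation gamma(0) phi_1 = gamma(1):
  phi_hat_1 = gamma(1) / gamma(0) = 6.308 / 8.6174 = 0.7320.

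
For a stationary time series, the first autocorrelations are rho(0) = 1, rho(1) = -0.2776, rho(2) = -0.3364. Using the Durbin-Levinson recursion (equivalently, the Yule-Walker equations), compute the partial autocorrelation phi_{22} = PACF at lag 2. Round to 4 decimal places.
\phi_{22} = -0.4480

The PACF at lag k is phi_{kk}, the last component of the solution
to the Yule-Walker system G_k phi = r_k where
  (G_k)_{ij} = rho(|i - j|), (r_k)_i = rho(i), i,j = 1..k.
Equivalently, Durbin-Levinson gives phi_{kk} iteratively:
  phi_{11} = rho(1)
  phi_{kk} = [rho(k) - sum_{j=1..k-1} phi_{k-1,j} rho(k-j)]
            / [1 - sum_{j=1..k-1} phi_{k-1,j} rho(j)],
  phi_{k,j} = phi_{k-1,j} - phi_{kk} phi_{k-1,k-j},  j = 1..k-1.
Step k = 1:
  phi_11 = rho(1) = -0.2776.
Step k = 2:
  phi_22 = [rho(2) - phi_11 rho(1)] / [1 - phi_11 rho(1)] = [-0.3364 - (-0.2776)(-0.2776)] / [1 - (-0.2776)(-0.2776)]
         = -0.41346176 / 0.92293824 = -0.448.
Therefore phi_{22} = -0.4480.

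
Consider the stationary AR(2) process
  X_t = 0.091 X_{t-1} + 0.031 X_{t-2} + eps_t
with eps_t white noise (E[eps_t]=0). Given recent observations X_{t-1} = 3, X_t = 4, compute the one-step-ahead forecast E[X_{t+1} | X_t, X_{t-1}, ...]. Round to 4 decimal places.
E[X_{t+1} \mid \mathcal F_t] = 0.4570

For an AR(p) model X_t = c + sum_i phi_i X_{t-i} + eps_t, the
one-step-ahead conditional mean is
  E[X_{t+1} | X_t, ...] = c + sum_i phi_i X_{t+1-i}.
Substitute known values:
  E[X_{t+1} | ...] = (0.091) * (4) + (0.031) * (3)
                   = 0.4570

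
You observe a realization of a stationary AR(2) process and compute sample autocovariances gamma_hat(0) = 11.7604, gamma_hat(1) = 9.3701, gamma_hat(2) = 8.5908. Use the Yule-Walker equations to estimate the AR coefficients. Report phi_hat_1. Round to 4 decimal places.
\hat\phi_{1} = 0.5880

The Yule-Walker equations for an AR(p) process read, in matrix form,
  Gamma_p phi = r_p,   with   (Gamma_p)_{ij} = gamma(|i - j|),
                       (r_p)_i = gamma(i),   i,j = 1..p.
Substitute the sample gammas (Toeplitz matrix and right-hand side of size 2):
  Gamma_p = [[11.7604, 9.3701], [9.3701, 11.7604]]
  r_p     = [9.3701, 8.5908]
Written out:
  11.7604 phi_1 + 9.3701 phi_2 = 9.3701
  9.3701 phi_1 + 11.7604 phi_2 = 8.5908
Solve by Cramer's rule:
  det = gamma(0)^2 - gamma(1)^2 = (11.7604)^2 - (9.3701)^2 = 138.30700816 - 87.79877401 = 50.50823415
  phi_hat_1 = [gamma(1) gamma(0) - gamma(1) gamma(2)] / det = [(9.3701)(11.7604) - (9.3701)(8.5908)] / 50.50823415 = 29.69946896 / 50.50823415 = 0.588
  phi_hat_2 = [gamma(0) gamma(2) - gamma(1)^2] / det = [(11.7604)(8.5908) - (9.3701)^2] / 50.50823415 = 13.23247031 / 50.50823415 = 0.262
So phi_hat = [0.5880, 0.2620].
Therefore phi_hat_1 = 0.5880.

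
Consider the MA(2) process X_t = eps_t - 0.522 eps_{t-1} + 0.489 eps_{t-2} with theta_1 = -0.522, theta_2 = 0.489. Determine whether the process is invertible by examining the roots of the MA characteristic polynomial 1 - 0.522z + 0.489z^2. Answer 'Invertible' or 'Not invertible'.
\text{Invertible}

The MA(q) characteristic polynomial is P(z) = 1 - 0.522z + 0.489z^2.
Invertibility requires all roots to lie outside the unit circle, i.e. |z| > 1 for every root.
Set 1 + (-0.522) z + (0.489) z^2 = 0, i.e. a z^2 + b z + c = 0 with a = 0.489, b = -0.522, c = 1.
Discriminant D = b^2 - 4ac = (-0.522)^2 - 4*(0.489)*1 = 0.272484 - (1.956) = -1.683516.
D < 0, so the roots are the complex-conjugate pair z = (-b +/- i sqrt(-D)) / (2a) = 0.5337 +/- 1.3267i.
For a conjugate pair |z|^2 = z * conj(z) = (product of roots) = c/a = 1/(0.489) = 2.04499, so |z| = sqrt(2.04499) = 1.43 for both roots.
Moduli of all roots: 1.4300, 1.4300.
All moduli strictly greater than 1? Yes.
Verdict: Invertible.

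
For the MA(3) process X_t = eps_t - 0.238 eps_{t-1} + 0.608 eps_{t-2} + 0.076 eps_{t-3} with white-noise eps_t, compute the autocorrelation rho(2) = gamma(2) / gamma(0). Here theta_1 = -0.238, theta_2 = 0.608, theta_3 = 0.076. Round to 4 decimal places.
\rho(2) = 0.4119

For an MA(q) process with theta_0 = 1, the autocovariance is
  gamma(k) = sigma^2 * sum_{i=0..q-k} theta_i * theta_{i+k},
and rho(k) = gamma(k) / gamma(0). Sigma^2 cancels.
  numerator   = (1)*(0.608) + (-0.238)*(0.076) = 0.589912.
  denominator = (1)^2 + (-0.238)^2 + (0.608)^2 + (0.076)^2 = 1.432084.
  rho(2) = 0.589912 / 1.432084 = 0.4119.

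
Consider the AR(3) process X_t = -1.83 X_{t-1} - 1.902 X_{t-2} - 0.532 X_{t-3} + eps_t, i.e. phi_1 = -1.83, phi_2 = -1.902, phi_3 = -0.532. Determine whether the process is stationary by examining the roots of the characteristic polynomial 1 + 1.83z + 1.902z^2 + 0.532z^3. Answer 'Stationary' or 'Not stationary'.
\text{Not stationary}

The AR(p) characteristic polynomial is P(z) = 1 + 1.83z + 1.902z^2 + 0.532z^3.
Stationarity requires all roots to lie outside the unit circle, i.e. |z| > 1 for every root.
Degree 3: look for a simple real root z0 first, then factor out (1 - z/z0) and solve the remaining quadratic.
Testing z0 = -2.5: P(-2.5) = 1 + (1.83)(-2.5) + (1.902)(-2.5)^2 + (0.532)(-2.5)^3
  = 1 + (-4.575) + (11.8875) + (-8.3125) = 0.  So z_0 = -2.5 is a root, |z_0| = 2.5.
Divide out the factor (1 + 0.4 z) = (1 - z/z0) (since 1/z0 = -0.4):
  P(z) = (1 + 0.4 z)(1 + (1.43) z + (1.33) z^2)
  [check: z-coef 1.43 - (-0.4) = 1.83; z^2-coef 1.33 - (-0.4)(1.43) = 1.902; z^3-coef -(-0.4)(1.33) = 0.532.]
Remaining roots from the quadratic factor 1 + (1.43) z + (1.33) z^2:
  Set 1 + (1.43) z + (1.33) z^2 = 0, i.e. a z^2 + b z + c = 0 with a = 1.33, b = 1.43, c = 1.
  Discriminant D = b^2 - 4ac = (1.43)^2 - 4*(1.33)*1 = 2.0449 - (5.32) = -3.2751.
  D < 0, so the roots are the complex-conjugate pair z = (-b +/- i sqrt(-D)) / (2a) = -0.5376 +/- 0.6803i.
  For a conjugate pair |z|^2 = z * conj(z) = (product of roots) = c/a = 1/(1.33) = 0.75188, so |z| = sqrt(0.75188) = 0.8671 for both roots.
Moduli of all roots: 2.5000, 0.8671, 0.8671.
All moduli strictly greater than 1? No.
Verdict: Not stationary.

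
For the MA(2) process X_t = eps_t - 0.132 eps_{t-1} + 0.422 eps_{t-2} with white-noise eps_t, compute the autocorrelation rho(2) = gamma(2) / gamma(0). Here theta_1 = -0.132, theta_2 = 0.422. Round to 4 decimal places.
\rho(2) = 0.3530

For an MA(q) process with theta_0 = 1, the autocovariance is
  gamma(k) = sigma^2 * sum_{i=0..q-k} theta_i * theta_{i+k},
and rho(k) = gamma(k) / gamma(0). Sigma^2 cancels.
  numerator   = (1)*(0.422) = 0.422.
  denominator = (1)^2 + (-0.132)^2 + (0.422)^2 = 1.195508.
  rho(2) = 0.422 / 1.195508 = 0.3530.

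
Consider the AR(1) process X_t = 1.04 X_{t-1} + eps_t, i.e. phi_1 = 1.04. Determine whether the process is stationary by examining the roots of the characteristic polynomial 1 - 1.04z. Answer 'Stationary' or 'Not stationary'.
\text{Not stationary}

The AR(p) characteristic polynomial is P(z) = 1 - 1.04z.
Stationarity requires all roots to lie outside the unit circle, i.e. |z| > 1 for every root.
This is linear in z: 1 + (-1.04) z = 0  =>  z = -1/(-1.04) = 0.961538,  |z| = 0.961538.
Moduli of all roots: 0.9615.
All moduli strictly greater than 1? No.
Verdict: Not stationary.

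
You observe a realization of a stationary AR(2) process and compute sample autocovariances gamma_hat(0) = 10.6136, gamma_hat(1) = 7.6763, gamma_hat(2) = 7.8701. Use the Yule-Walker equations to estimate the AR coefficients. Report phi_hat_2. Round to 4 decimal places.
\hat\phi_{2} = 0.4580

The Yule-Walker equations for an AR(p) process read, in matrix form,
  Gamma_p phi = r_p,   with   (Gamma_p)_{ij} = gamma(|i - j|),
                       (r_p)_i = gamma(i),   i,j = 1..p.
Substitute the sample gammas (Toeplitz matrix and right-hand side of size 2):
  Gamma_p = [[10.6136, 7.6763], [7.6763, 10.6136]]
  r_p     = [7.6763, 7.8701]
Written out:
  10.6136 phi_1 + 7.6763 phi_2 = 7.6763
  7.6763 phi_1 + 10.6136 phi_2 = 7.8701
Solve by Cramer's rule:
  det = gamma(0)^2 - gamma(1)^2 = (10.6136)^2 - (7.6763)^2 = 112.64850496 - 58.92558169 = 53.72292327
  phi_hat_1 = [gamma(1) gamma(0) - gamma(1) gamma(2)] / det = [(7.6763)(10.6136) - (7.6763)(7.8701)] / 53.72292327 = 21.05992905 / 53.72292327 = 0.392
  phi_hat_2 = [gamma(0) gamma(2) - gamma(1)^2] / det = [(10.6136)(7.8701) - (7.6763)^2] / 53.72292327 = 24.60451167 / 53.72292327 = 0.458
So phi_hat = [0.3920, 0.4580].
Therefore phi_hat_2 = 0.4580.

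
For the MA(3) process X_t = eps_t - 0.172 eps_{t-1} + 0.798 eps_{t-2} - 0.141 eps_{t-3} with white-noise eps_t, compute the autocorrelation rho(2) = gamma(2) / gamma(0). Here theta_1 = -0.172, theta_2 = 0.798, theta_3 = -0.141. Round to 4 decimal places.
\rho(2) = 0.4876

For an MA(q) process with theta_0 = 1, the autocovariance is
  gamma(k) = sigma^2 * sum_{i=0..q-k} theta_i * theta_{i+k},
and rho(k) = gamma(k) / gamma(0). Sigma^2 cancels.
  numerator   = (1)*(0.798) + (-0.172)*(-0.141) = 0.822252.
  denominator = (1)^2 + (-0.172)^2 + (0.798)^2 + (-0.141)^2 = 1.686269.
  rho(2) = 0.822252 / 1.686269 = 0.4876.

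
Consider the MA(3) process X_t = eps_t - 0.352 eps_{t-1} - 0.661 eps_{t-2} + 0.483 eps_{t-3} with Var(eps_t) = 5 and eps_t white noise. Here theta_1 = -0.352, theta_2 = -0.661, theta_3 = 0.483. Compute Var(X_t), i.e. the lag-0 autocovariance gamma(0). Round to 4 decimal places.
\gamma(0) = 8.9706

For an MA(q) process X_t = eps_t + sum_i theta_i eps_{t-i} with
Var(eps_t) = sigma^2, the variance is
  gamma(0) = sigma^2 * (1 + sum_i theta_i^2).
  sum_i theta_i^2 = (-0.352)^2 + (-0.661)^2 + (0.483)^2 = 0.123904 + 0.436921 + 0.233289 = 0.794114.
  gamma(0) = 5 * (1 + 0.794114) = 5 * 1.794114 = 8.97057, which rounds to 8.9706.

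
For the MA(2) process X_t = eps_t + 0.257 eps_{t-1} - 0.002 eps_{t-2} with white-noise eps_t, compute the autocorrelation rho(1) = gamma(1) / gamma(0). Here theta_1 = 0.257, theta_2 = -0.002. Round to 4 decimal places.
\rho(1) = 0.2406

For an MA(q) process with theta_0 = 1, the autocovariance is
  gamma(k) = sigma^2 * sum_{i=0..q-k} theta_i * theta_{i+k},
and rho(k) = gamma(k) / gamma(0). Sigma^2 cancels.
  numerator   = (1)*(0.257) + (0.257)*(-0.002) = 0.256486.
  denominator = (1)^2 + (0.257)^2 + (-0.002)^2 = 1.066053.
  rho(1) = 0.256486 / 1.066053 = 0.2406.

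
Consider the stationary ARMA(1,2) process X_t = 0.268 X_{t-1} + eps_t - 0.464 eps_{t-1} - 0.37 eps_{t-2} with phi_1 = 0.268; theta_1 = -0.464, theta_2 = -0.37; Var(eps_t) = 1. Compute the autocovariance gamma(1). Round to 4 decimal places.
\gamma(1) = -0.0616

Multiply the model equation by X_{t-k} and take expectations. With theta_0 = psi_0 = 1 and psi_j the MA(infinity) weights, this gives
  gamma(k) - sum_i phi_i gamma(k-i) = c_k,
  c_k = sigma^2 * sum_{j=k..q} theta_j psi_{j-k}   (c_k = 0 for k > q),
using gamma(-m) = gamma(m).
psi-weights needed (psi_j = theta_j + sum_i phi_i psi_{j-i}):
  psi_1 = theta_1 + phi_1 = -0.464 + (0.268) = -0.196
  psi_2 = theta_2 + phi_1 psi_1 = -0.37 + (0.268)(-0.196) = -0.422528
Right-hand sides:
  c_0 = sigma^2 (1 + theta_1 psi_1 + theta_2 psi_2) = 1 * (1 + (-0.464)(-0.196) + (-0.37)(-0.422528)) = 1 * 1.247279 = 1.247279
  c_1 = sigma^2 (theta_1 + theta_2 psi_1) = 1 * (-0.464 + (-0.37)(-0.196)) = -0.39148
  c_2 = sigma^2 theta_2 = 1 * (-0.37) = -0.37
Equations for k = 0 and k = 1 (AR order 1):
  gamma(0) = phi_1 gamma(1) + c_0
  gamma(1) = phi_1 gamma(0) + c_1
Substituting the second into the first: gamma(0) (1 - phi_1^2) = c_0 + phi_1 c_1, so
  gamma(0) = (c_0 + phi_1 c_1) / (1 - phi_1^2) = (1.247279 + (0.268)(-0.39148)) / (1 - (0.268)^2) = 1.142363 / 0.928176 = 1.230761.
  gamma(1) = phi_1 gamma(0) + c_1 = (0.268)(1.230761) + (-0.39148) = -0.061636.
Therefore gamma(1) = -0.0616 (to 4 decimal places).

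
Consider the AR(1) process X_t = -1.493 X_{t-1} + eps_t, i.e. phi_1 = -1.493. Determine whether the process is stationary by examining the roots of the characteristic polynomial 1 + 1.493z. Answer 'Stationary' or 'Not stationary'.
\text{Not stationary}

The AR(p) characteristic polynomial is P(z) = 1 + 1.493z.
Stationarity requires all roots to lie outside the unit circle, i.e. |z| > 1 for every root.
This is linear in z: 1 + (1.493) z = 0  =>  z = -1/(1.493) = -0.669792,  |z| = 0.669792.
Moduli of all roots: 0.6698.
All moduli strictly greater than 1? No.
Verdict: Not stationary.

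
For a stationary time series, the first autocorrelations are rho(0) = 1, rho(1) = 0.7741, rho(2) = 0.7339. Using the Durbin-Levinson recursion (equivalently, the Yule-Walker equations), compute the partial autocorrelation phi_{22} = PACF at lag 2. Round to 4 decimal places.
\phi_{22} = 0.3360

The PACF at lag k is phi_{kk}, the last component of the solution
to the Yule-Walker system G_k phi = r_k where
  (G_k)_{ij} = rho(|i - j|), (r_k)_i = rho(i), i,j = 1..k.
Equivalently, Durbin-Levinson gives phi_{kk} iteratively:
  phi_{11} = rho(1)
  phi_{kk} = [rho(k) - sum_{j=1..k-1} phi_{k-1,j} rho(k-j)]
            / [1 - sum_{j=1..k-1} phi_{k-1,j} rho(j)],
  phi_{k,j} = phi_{k-1,j} - phi_{kk} phi_{k-1,k-j},  j = 1..k-1.
Step k = 1:
  phi_11 = rho(1) = 0.7741.
Step k = 2:
  phi_22 = [rho(2) - phi_11 rho(1)] / [1 - phi_11 rho(1)] = [0.7339 - (0.7741)(0.7741)] / [1 - (0.7741)(0.7741)]
         = 0.13466919 / 0.40076919 = 0.336.
Therefore phi_{22} = 0.3360.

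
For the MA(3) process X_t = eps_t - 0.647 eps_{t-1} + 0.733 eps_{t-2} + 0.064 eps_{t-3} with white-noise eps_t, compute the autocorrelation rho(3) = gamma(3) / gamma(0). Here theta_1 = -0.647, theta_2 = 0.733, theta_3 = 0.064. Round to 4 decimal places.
\rho(3) = 0.0327

For an MA(q) process with theta_0 = 1, the autocovariance is
  gamma(k) = sigma^2 * sum_{i=0..q-k} theta_i * theta_{i+k},
and rho(k) = gamma(k) / gamma(0). Sigma^2 cancels.
  numerator   = (1)*(0.064) = 0.064.
  denominator = (1)^2 + (-0.647)^2 + (0.733)^2 + (0.064)^2 = 1.959994.
  rho(3) = 0.064 / 1.959994 = 0.0327.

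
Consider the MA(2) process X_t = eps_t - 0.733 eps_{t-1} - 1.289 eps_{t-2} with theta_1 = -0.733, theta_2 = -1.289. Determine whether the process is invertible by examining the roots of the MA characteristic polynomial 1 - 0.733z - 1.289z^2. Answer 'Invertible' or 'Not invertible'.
\text{Not invertible}

The MA(q) characteristic polynomial is P(z) = 1 - 0.733z - 1.289z^2.
Invertibility requires all roots to lie outside the unit circle, i.e. |z| > 1 for every root.
Set 1 + (-0.733) z + (-1.289) z^2 = 0, i.e. a z^2 + b z + c = 0 with a = -1.289, b = -0.733, c = 1.
Discriminant D = b^2 - 4ac = (-0.733)^2 - 4*(-1.289)*1 = 0.537289 - (-5.156) = 5.693289.
D >= 0, so the roots are real: z = (-b +/- sqrt(D)) / (2a) = (0.733 +/- 2.386061) / (-2.578).
  z_1 = (0.733 + 2.386061) / (-2.578) = -1.2099,   |z_1| = 1.2099.
  z_2 = (0.733 - 2.386061) / (-2.578) = 0.6412,   |z_2| = 0.6412.
Moduli of all roots: 1.2099, 0.6412.
All moduli strictly greater than 1? No.
Verdict: Not invertible.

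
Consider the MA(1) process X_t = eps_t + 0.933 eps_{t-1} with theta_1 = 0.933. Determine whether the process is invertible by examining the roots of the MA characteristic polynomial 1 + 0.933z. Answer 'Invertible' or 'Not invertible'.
\text{Invertible}

The MA(q) characteristic polynomial is P(z) = 1 + 0.933z.
Invertibility requires all roots to lie outside the unit circle, i.e. |z| > 1 for every root.
This is linear in z: 1 + (0.933) z = 0  =>  z = -1/(0.933) = -1.071811,  |z| = 1.071811.
Moduli of all roots: 1.0718.
All moduli strictly greater than 1? Yes.
Verdict: Invertible.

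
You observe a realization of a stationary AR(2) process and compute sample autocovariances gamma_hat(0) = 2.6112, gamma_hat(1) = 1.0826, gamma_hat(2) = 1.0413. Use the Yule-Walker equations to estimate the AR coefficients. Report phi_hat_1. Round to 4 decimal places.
\hat\phi_{1} = 0.3010

The Yule-Walker equations for an AR(p) process read, in matrix form,
  Gamma_p phi = r_p,   with   (Gamma_p)_{ij} = gamma(|i - j|),
                       (r_p)_i = gamma(i),   i,j = 1..p.
Substitute the sample gammas (Toeplitz matrix and right-hand side of size 2):
  Gamma_p = [[2.6112, 1.0826], [1.0826, 2.6112]]
  r_p     = [1.0826, 1.0413]
Written out:
  2.6112 phi_1 + 1.0826 phi_2 = 1.0826
  1.0826 phi_1 + 2.6112 phi_2 = 1.0413
Solve by Cramer's rule:
  det = gamma(0)^2 - gamma(1)^2 = (2.6112)^2 - (1.0826)^2 = 6.81836544 - 1.17202276 = 5.64634268
  phi_hat_1 = [gamma(1) gamma(0) - gamma(1) gamma(2)] / det = [(1.0826)(2.6112) - (1.0826)(1.0413)] / 5.64634268 = 1.69957374 / 5.64634268 = 0.301
  phi_hat_2 = [gamma(0) gamma(2) - gamma(1)^2] / det = [(2.6112)(1.0413) - (1.0826)^2] / 5.64634268 = 1.5470198 / 5.64634268 = 0.274
So phi_hat = [0.3010, 0.2740].
Therefore phi_hat_1 = 0.3010.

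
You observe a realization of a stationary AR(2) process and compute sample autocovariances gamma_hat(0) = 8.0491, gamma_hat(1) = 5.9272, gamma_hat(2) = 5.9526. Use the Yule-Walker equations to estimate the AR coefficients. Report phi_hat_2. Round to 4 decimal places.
\hat\phi_{2} = 0.4310

The Yule-Walker equations for an AR(p) process read, in matrix form,
  Gamma_p phi = r_p,   with   (Gamma_p)_{ij} = gamma(|i - j|),
                       (r_p)_i = gamma(i),   i,j = 1..p.
Substitute the sample gammas (Toeplitz matrix and right-hand side of size 2):
  Gamma_p = [[8.0491, 5.9272], [5.9272, 8.0491]]
  r_p     = [5.9272, 5.9526]
Written out:
  8.0491 phi_1 + 5.9272 phi_2 = 5.9272
  5.9272 phi_1 + 8.0491 phi_2 = 5.9526
Solve by Cramer's rule:
  det = gamma(0)^2 - gamma(1)^2 = (8.0491)^2 - (5.9272)^2 = 64.78801081 - 35.13169984 = 29.65631097
  phi_hat_1 = [gamma(1) gamma(0) - gamma(1) gamma(2)] / det = [(5.9272)(8.0491) - (5.9272)(5.9526)] / 29.65631097 = 12.4263748 / 29.65631097 = 0.419
  phi_hat_2 = [gamma(0) gamma(2) - gamma(1)^2] / det = [(8.0491)(5.9526) - (5.9272)^2] / 29.65631097 = 12.78137282 / 29.65631097 = 0.431
So phi_hat = [0.4190, 0.4310].
Therefore phi_hat_2 = 0.4310.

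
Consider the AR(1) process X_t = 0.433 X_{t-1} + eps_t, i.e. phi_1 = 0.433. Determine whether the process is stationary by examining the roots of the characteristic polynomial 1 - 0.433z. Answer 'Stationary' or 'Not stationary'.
\text{Stationary}

The AR(p) characteristic polynomial is P(z) = 1 - 0.433z.
Stationarity requires all roots to lie outside the unit circle, i.e. |z| > 1 for every root.
This is linear in z: 1 + (-0.433) z = 0  =>  z = -1/(-0.433) = 2.309469,  |z| = 2.309469.
Moduli of all roots: 2.3095.
All moduli strictly greater than 1? Yes.
Verdict: Stationary.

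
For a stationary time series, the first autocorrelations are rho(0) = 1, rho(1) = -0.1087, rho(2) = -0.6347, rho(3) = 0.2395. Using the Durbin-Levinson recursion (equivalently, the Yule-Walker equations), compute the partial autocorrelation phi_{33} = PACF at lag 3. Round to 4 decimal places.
\phi_{33} = 0.0960

The PACF at lag k is phi_{kk}, the last component of the solution
to the Yule-Walker system G_k phi = r_k where
  (G_k)_{ij} = rho(|i - j|), (r_k)_i = rho(i), i,j = 1..k.
Equivalently, Durbin-Levinson gives phi_{kk} iteratively:
  phi_{11} = rho(1)
  phi_{kk} = [rho(k) - sum_{j=1..k-1} phi_{k-1,j} rho(k-j)]
            / [1 - sum_{j=1..k-1} phi_{k-1,j} rho(j)],
  phi_{k,j} = phi_{k-1,j} - phi_{kk} phi_{k-1,k-j},  j = 1..k-1.
Step k = 1:
  phi_11 = rho(1) = -0.1087.
Step k = 2:
  phi_22 = [rho(2) - phi_11 rho(1)] / [1 - phi_11 rho(1)] = [-0.6347 - (-0.1087)(-0.1087)] / [1 - (-0.1087)(-0.1087)]
         = -0.64651569 / 0.98818431 = -0.654246.
  Update: phi_21 = phi_11 - phi_22 phi_11 = -0.1087 - (-0.654246)(-0.1087) = -0.179817.
Step k = 3:
  phi_33 = [rho(3) - phi_21 rho(2) - phi_22 rho(1)] / [1 - phi_21 rho(1) - phi_22 rho(2)]
    numerator   = 0.2395 - (-0.179817)(-0.6347) - (-0.654246)(-0.1087) = 0.05425389
    denominator = 1 - (-0.179817)(-0.1087) - (-0.654246)(-0.6347) = 0.56520397
  phi_33 = 0.05425389 / 0.56520397 = 0.096.
Therefore phi_{33} = 0.0960.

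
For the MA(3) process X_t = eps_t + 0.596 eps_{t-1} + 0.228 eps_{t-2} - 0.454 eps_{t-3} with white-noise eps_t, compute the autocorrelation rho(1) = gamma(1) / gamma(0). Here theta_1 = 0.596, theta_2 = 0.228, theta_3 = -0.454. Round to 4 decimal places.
\rho(1) = 0.3895

For an MA(q) process with theta_0 = 1, the autocovariance is
  gamma(k) = sigma^2 * sum_{i=0..q-k} theta_i * theta_{i+k},
and rho(k) = gamma(k) / gamma(0). Sigma^2 cancels.
  numerator   = (1)*(0.596) + (0.596)*(0.228) + (0.228)*(-0.454) = 0.628376.
  denominator = (1)^2 + (0.596)^2 + (0.228)^2 + (-0.454)^2 = 1.613316.
  rho(1) = 0.628376 / 1.613316 = 0.3895.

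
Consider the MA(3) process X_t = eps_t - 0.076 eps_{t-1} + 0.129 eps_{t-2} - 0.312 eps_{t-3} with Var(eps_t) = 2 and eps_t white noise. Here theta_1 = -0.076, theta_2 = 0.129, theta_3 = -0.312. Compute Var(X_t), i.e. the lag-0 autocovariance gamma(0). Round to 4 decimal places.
\gamma(0) = 2.2395

For an MA(q) process X_t = eps_t + sum_i theta_i eps_{t-i} with
Var(eps_t) = sigma^2, the variance is
  gamma(0) = sigma^2 * (1 + sum_i theta_i^2).
  sum_i theta_i^2 = (-0.076)^2 + (0.129)^2 + (-0.312)^2 = 0.005776 + 0.016641 + 0.097344 = 0.119761.
  gamma(0) = 2 * (1 + 0.119761) = 2 * 1.119761 = 2.239522, which rounds to 2.2395.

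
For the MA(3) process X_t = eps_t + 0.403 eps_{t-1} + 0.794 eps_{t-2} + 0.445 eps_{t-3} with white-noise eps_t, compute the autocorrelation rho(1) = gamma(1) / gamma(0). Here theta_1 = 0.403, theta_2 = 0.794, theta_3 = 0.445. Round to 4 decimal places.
\rho(1) = 0.5406

For an MA(q) process with theta_0 = 1, the autocovariance is
  gamma(k) = sigma^2 * sum_{i=0..q-k} theta_i * theta_{i+k},
and rho(k) = gamma(k) / gamma(0). Sigma^2 cancels.
  numerator   = (1)*(0.403) + (0.403)*(0.794) + (0.794)*(0.445) = 1.076312.
  denominator = (1)^2 + (0.403)^2 + (0.794)^2 + (0.445)^2 = 1.99087.
  rho(1) = 1.076312 / 1.99087 = 0.5406.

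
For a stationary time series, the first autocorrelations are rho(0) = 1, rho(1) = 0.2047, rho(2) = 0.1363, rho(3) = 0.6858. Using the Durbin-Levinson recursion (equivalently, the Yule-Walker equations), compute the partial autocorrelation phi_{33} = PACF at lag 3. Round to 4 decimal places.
\phi_{33} = 0.6750

The PACF at lag k is phi_{kk}, the last component of the solution
to the Yule-Walker system G_k phi = r_k where
  (G_k)_{ij} = rho(|i - j|), (r_k)_i = rho(i), i,j = 1..k.
Equivalently, Durbin-Levinson gives phi_{kk} iteratively:
  phi_{11} = rho(1)
  phi_{kk} = [rho(k) - sum_{j=1..k-1} phi_{k-1,j} rho(k-j)]
            / [1 - sum_{j=1..k-1} phi_{k-1,j} rho(j)],
  phi_{k,j} = phi_{k-1,j} - phi_{kk} phi_{k-1,k-j},  j = 1..k-1.
Step k = 1:
  phi_11 = rho(1) = 0.2047.
Step k = 2:
  phi_22 = [rho(2) - phi_11 rho(1)] / [1 - phi_11 rho(1)] = [0.1363 - (0.2047)(0.2047)] / [1 - (0.2047)(0.2047)]
         = 0.09439791 / 0.95809791 = 0.098526.
  Update: phi_21 = phi_11 - phi_22 phi_11 = 0.2047 - (0.098526)(0.2047) = 0.184532.
Step k = 3:
  phi_33 = [rho(3) - phi_21 rho(2) - phi_22 rho(1)] / [1 - phi_21 rho(1) - phi_22 rho(2)]
    numerator   = 0.6858 - (0.184532)(0.1363) - (0.098526)(0.2047) = 0.64047999
    denominator = 1 - (0.184532)(0.2047) - (0.098526)(0.1363) = 0.94879723
  phi_33 = 0.64047999 / 0.94879723 = 0.675.
Therefore phi_{33} = 0.6750.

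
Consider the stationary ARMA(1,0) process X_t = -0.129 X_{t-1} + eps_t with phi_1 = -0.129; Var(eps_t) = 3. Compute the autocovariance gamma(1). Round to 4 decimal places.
\gamma(1) = -0.3935

Multiply the model equation by X_{t-k} and take expectations. With theta_0 = psi_0 = 1 and psi_j the MA(infinity) weights, this gives
  gamma(k) - sum_i phi_i gamma(k-i) = c_k,
  c_k = sigma^2 * sum_{j=k..q} theta_j psi_{j-k}   (c_k = 0 for k > q),
using gamma(-m) = gamma(m).
Pure AR (q = 0): c_0 = sigma^2 = 3, c_k = 0 for k >= 1.
Equations for k = 0 and k = 1 (AR order 1):
  gamma(0) = phi_1 gamma(1) + c_0
  gamma(1) = phi_1 gamma(0) + c_1
Substituting the second into the first: gamma(0) (1 - phi_1^2) = c_0 + phi_1 c_1, so
  gamma(0) = c_0 / (1 - phi_1^2) = 3 / (1 - (-0.129)^2) = 3 / 0.983359 = 3.050768.
  gamma(1) = phi_1 gamma(0) = (-0.129)(3.050768) = -0.393549.
Therefore gamma(1) = -0.3935 (to 4 decimal places).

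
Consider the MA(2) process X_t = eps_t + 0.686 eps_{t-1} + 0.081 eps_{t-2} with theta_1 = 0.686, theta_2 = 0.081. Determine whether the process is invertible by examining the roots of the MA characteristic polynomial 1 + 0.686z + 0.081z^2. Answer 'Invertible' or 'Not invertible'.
\text{Invertible}

The MA(q) characteristic polynomial is P(z) = 1 + 0.686z + 0.081z^2.
Invertibility requires all roots to lie outside the unit circle, i.e. |z| > 1 for every root.
Set 1 + (0.686) z + (0.081) z^2 = 0, i.e. a z^2 + b z + c = 0 with a = 0.081, b = 0.686, c = 1.
Discriminant D = b^2 - 4ac = (0.686)^2 - 4*(0.081)*1 = 0.470596 - (0.324) = 0.146596.
D >= 0, so the roots are real: z = (-b +/- sqrt(D)) / (2a) = (-0.686 +/- 0.382879) / (0.162).
  z_1 = (-0.686 + 0.382879) / (0.162) = -1.8711,   |z_1| = 1.8711.
  z_2 = (-0.686 - 0.382879) / (0.162) = -6.598,   |z_2| = 6.598.
Moduli of all roots: 1.8711, 6.5980.
All moduli strictly greater than 1? Yes.
Verdict: Invertible.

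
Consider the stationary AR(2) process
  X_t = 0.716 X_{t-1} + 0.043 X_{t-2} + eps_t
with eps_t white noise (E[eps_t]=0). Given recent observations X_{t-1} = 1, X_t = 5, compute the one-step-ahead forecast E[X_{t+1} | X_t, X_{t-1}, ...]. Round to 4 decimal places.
E[X_{t+1} \mid \mathcal F_t] = 3.6230

For an AR(p) model X_t = c + sum_i phi_i X_{t-i} + eps_t, the
one-step-ahead conditional mean is
  E[X_{t+1} | X_t, ...] = c + sum_i phi_i X_{t+1-i}.
Substitute known values:
  E[X_{t+1} | ...] = (0.716) * (5) + (0.043) * (1)
                   = 3.6230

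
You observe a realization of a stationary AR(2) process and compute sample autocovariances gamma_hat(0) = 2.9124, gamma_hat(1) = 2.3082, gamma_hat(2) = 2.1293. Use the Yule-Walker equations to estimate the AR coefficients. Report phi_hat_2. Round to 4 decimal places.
\hat\phi_{2} = 0.2770

The Yule-Walker equations for an AR(p) process read, in matrix form,
  Gamma_p phi = r_p,   with   (Gamma_p)_{ij} = gamma(|i - j|),
                       (r_p)_i = gamma(i),   i,j = 1..p.
Substitute the sample gammas (Toeplitz matrix and right-hand side of size 2):
  Gamma_p = [[2.9124, 2.3082], [2.3082, 2.9124]]
  r_p     = [2.3082, 2.1293]
Written out:
  2.9124 phi_1 + 2.3082 phi_2 = 2.3082
  2.3082 phi_1 + 2.9124 phi_2 = 2.1293
Solve by Cramer's rule:
  det = gamma(0)^2 - gamma(1)^2 = (2.9124)^2 - (2.3082)^2 = 8.48207376 - 5.32778724 = 3.15428652
  phi_hat_1 = [gamma(1) gamma(0) - gamma(1) gamma(2)] / det = [(2.3082)(2.9124) - (2.3082)(2.1293)] / 3.15428652 = 1.80755142 / 3.15428652 = 0.573
  phi_hat_2 = [gamma(0) gamma(2) - gamma(1)^2] / det = [(2.9124)(2.1293) - (2.3082)^2] / 3.15428652 = 0.87358608 / 3.15428652 = 0.277
So phi_hat = [0.5730, 0.2770].
Therefore phi_hat_2 = 0.2770.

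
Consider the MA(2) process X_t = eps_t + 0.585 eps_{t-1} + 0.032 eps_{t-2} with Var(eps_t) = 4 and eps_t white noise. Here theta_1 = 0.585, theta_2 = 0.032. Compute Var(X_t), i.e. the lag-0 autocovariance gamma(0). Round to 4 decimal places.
\gamma(0) = 5.3730

For an MA(q) process X_t = eps_t + sum_i theta_i eps_{t-i} with
Var(eps_t) = sigma^2, the variance is
  gamma(0) = sigma^2 * (1 + sum_i theta_i^2).
  sum_i theta_i^2 = (0.585)^2 + (0.032)^2 = 0.342225 + 0.001024 = 0.343249.
  gamma(0) = 4 * (1 + 0.343249) = 4 * 1.343249 = 5.372996, which rounds to 5.3730.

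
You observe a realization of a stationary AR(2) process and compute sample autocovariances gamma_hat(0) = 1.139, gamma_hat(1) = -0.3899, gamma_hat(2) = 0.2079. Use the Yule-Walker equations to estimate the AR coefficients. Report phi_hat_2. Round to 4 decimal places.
\hat\phi_{2} = 0.0740

The Yule-Walker equations for an AR(p) process read, in matrix form,
  Gamma_p phi = r_p,   with   (Gamma_p)_{ij} = gamma(|i - j|),
                       (r_p)_i = gamma(i),   i,j = 1..p.
Substitute the sample gammas (Toeplitz matrix and right-hand side of size 2):
  Gamma_p = [[1.139, -0.3899], [-0.3899, 1.139]]
  r_p     = [-0.3899, 0.2079]
Written out:
  1.139 phi_1 - 0.3899 phi_2 = -0.3899
  -0.3899 phi_1 + 1.139 phi_2 = 0.2079
Solve by Cramer's rule:
  det = gamma(0)^2 - gamma(1)^2 = (1.139)^2 - (-0.3899)^2 = 1.297321 - 0.15202201 = 1.14529899
  phi_hat_1 = [gamma(1) gamma(0) - gamma(1) gamma(2)] / det = [(-0.3899)(1.139) - (-0.3899)(0.2079)] / 1.14529899 = -0.36303589 / 1.14529899 = -0.317
  phi_hat_2 = [gamma(0) gamma(2) - gamma(1)^2] / det = [(1.139)(0.2079) - (-0.3899)^2] / 1.14529899 = 0.08477609 / 1.14529899 = 0.074
So phi_hat = [-0.3170, 0.0740].
Therefore phi_hat_2 = 0.0740.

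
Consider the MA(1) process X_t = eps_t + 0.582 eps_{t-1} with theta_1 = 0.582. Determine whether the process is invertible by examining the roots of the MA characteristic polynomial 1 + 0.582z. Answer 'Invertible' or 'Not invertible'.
\text{Invertible}

The MA(q) characteristic polynomial is P(z) = 1 + 0.582z.
Invertibility requires all roots to lie outside the unit circle, i.e. |z| > 1 for every root.
This is linear in z: 1 + (0.582) z = 0  =>  z = -1/(0.582) = -1.718213,  |z| = 1.718213.
Moduli of all roots: 1.7182.
All moduli strictly greater than 1? Yes.
Verdict: Invertible.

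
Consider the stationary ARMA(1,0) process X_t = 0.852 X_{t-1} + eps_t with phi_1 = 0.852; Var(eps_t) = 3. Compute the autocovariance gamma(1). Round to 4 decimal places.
\gamma(1) = 9.3252

Multiply the model equation by X_{t-k} and take expectations. With theta_0 = psi_0 = 1 and psi_j the MA(infinity) weights, this gives
  gamma(k) - sum_i phi_i gamma(k-i) = c_k,
  c_k = sigma^2 * sum_{j=k..q} theta_j psi_{j-k}   (c_k = 0 for k > q),
using gamma(-m) = gamma(m).
Pure AR (q = 0): c_0 = sigma^2 = 3, c_k = 0 for k >= 1.
Equations for k = 0 and k = 1 (AR order 1):
  gamma(0) = phi_1 gamma(1) + c_0
  gamma(1) = phi_1 gamma(0) + c_1
Substituting the second into the first: gamma(0) (1 - phi_1^2) = c_0 + phi_1 c_1, so
  gamma(0) = c_0 / (1 - phi_1^2) = 3 / (1 - (0.852)^2) = 3 / 0.274096 = 10.94507.
  gamma(1) = phi_1 gamma(0) = (0.852)(10.94507) = 9.3252.
Therefore gamma(1) = 9.3252 (to 4 decimal places).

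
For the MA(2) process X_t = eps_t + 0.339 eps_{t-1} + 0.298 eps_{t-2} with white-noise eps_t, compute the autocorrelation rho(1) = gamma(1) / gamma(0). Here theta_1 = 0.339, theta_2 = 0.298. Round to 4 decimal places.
\rho(1) = 0.3656

For an MA(q) process with theta_0 = 1, the autocovariance is
  gamma(k) = sigma^2 * sum_{i=0..q-k} theta_i * theta_{i+k},
and rho(k) = gamma(k) / gamma(0). Sigma^2 cancels.
  numerator   = (1)*(0.339) + (0.339)*(0.298) = 0.440022.
  denominator = (1)^2 + (0.339)^2 + (0.298)^2 = 1.203725.
  rho(1) = 0.440022 / 1.203725 = 0.3656.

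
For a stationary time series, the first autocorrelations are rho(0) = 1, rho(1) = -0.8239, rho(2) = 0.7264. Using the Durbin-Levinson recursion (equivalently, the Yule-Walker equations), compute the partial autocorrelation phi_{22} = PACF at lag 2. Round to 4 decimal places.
\phi_{22} = 0.1482

The PACF at lag k is phi_{kk}, the last component of the solution
to the Yule-Walker system G_k phi = r_k where
  (G_k)_{ij} = rho(|i - j|), (r_k)_i = rho(i), i,j = 1..k.
Equivalently, Durbin-Levinson gives phi_{kk} iteratively:
  phi_{11} = rho(1)
  phi_{kk} = [rho(k) - sum_{j=1..k-1} phi_{k-1,j} rho(k-j)]
            / [1 - sum_{j=1..k-1} phi_{k-1,j} rho(j)],
  phi_{k,j} = phi_{k-1,j} - phi_{kk} phi_{k-1,k-j},  j = 1..k-1.
Step k = 1:
  phi_11 = rho(1) = -0.8239.
Step k = 2:
  phi_22 = [rho(2) - phi_11 rho(1)] / [1 - phi_11 rho(1)] = [0.7264 - (-0.8239)(-0.8239)] / [1 - (-0.8239)(-0.8239)]
         = 0.04758879 / 0.32118879 = 0.1482.
Therefore phi_{22} = 0.1482.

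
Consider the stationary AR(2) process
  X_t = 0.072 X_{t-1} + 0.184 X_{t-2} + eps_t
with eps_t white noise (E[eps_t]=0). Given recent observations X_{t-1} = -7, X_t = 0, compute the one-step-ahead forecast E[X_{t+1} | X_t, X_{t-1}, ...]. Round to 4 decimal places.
E[X_{t+1} \mid \mathcal F_t] = -1.2880

For an AR(p) model X_t = c + sum_i phi_i X_{t-i} + eps_t, the
one-step-ahead conditional mean is
  E[X_{t+1} | X_t, ...] = c + sum_i phi_i X_{t+1-i}.
Substitute known values:
  E[X_{t+1} | ...] = (0.072) * (0) + (0.184) * (-7)
                   = -1.2880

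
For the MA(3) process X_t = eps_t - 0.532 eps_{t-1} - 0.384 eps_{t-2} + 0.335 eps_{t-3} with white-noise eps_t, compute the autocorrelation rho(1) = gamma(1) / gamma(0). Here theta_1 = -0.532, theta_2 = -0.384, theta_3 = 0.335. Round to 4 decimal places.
\rho(1) = -0.2958

For an MA(q) process with theta_0 = 1, the autocovariance is
  gamma(k) = sigma^2 * sum_{i=0..q-k} theta_i * theta_{i+k},
and rho(k) = gamma(k) / gamma(0). Sigma^2 cancels.
  numerator   = (1)*(-0.532) + (-0.532)*(-0.384) + (-0.384)*(0.335) = -0.456352.
  denominator = (1)^2 + (-0.532)^2 + (-0.384)^2 + (0.335)^2 = 1.542705.
  rho(1) = -0.456352 / 1.542705 = -0.2958.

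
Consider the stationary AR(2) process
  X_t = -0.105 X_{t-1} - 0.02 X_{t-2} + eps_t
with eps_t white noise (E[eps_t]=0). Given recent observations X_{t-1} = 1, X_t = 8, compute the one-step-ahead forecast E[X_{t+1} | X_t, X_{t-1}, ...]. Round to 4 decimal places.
E[X_{t+1} \mid \mathcal F_t] = -0.8600

For an AR(p) model X_t = c + sum_i phi_i X_{t-i} + eps_t, the
one-step-ahead conditional mean is
  E[X_{t+1} | X_t, ...] = c + sum_i phi_i X_{t+1-i}.
Substitute known values:
  E[X_{t+1} | ...] = (-0.105) * (8) + (-0.02) * (1)
                   = -0.8600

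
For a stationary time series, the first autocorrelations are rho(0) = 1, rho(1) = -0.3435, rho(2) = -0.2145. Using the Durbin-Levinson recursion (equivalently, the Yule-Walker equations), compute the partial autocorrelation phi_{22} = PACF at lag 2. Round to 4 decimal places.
\phi_{22} = -0.3770

The PACF at lag k is phi_{kk}, the last component of the solution
to the Yule-Walker system G_k phi = r_k where
  (G_k)_{ij} = rho(|i - j|), (r_k)_i = rho(i), i,j = 1..k.
Equivalently, Durbin-Levinson gives phi_{kk} iteratively:
  phi_{11} = rho(1)
  phi_{kk} = [rho(k) - sum_{j=1..k-1} phi_{k-1,j} rho(k-j)]
            / [1 - sum_{j=1..k-1} phi_{k-1,j} rho(j)],
  phi_{k,j} = phi_{k-1,j} - phi_{kk} phi_{k-1,k-j},  j = 1..k-1.
Step k = 1:
  phi_11 = rho(1) = -0.3435.
Step k = 2:
  phi_22 = [rho(2) - phi_11 rho(1)] / [1 - phi_11 rho(1)] = [-0.2145 - (-0.3435)(-0.3435)] / [1 - (-0.3435)(-0.3435)]
         = -0.33249225 / 0.88200775 = -0.377.
Therefore phi_{22} = -0.3770.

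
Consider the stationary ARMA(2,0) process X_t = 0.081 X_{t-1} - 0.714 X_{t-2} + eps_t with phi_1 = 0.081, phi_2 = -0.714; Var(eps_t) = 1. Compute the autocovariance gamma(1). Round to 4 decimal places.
\gamma(1) = 0.0966

Multiply the model equation by X_{t-k} and take expectations. With theta_0 = psi_0 = 1 and psi_j the MA(infinity) weights, this gives
  gamma(k) - sum_i phi_i gamma(k-i) = c_k,
  c_k = sigma^2 * sum_{j=k..q} theta_j psi_{j-k}   (c_k = 0 for k > q),
using gamma(-m) = gamma(m).
Pure AR (q = 0): c_0 = sigma^2 = 1, c_k = 0 for k >= 1.
Equations for k = 0, 1, 2 (AR order 2, c_2 = 0):
  (E0) gamma(0) = phi_1 gamma(1) + phi_2 gamma(2) + c_0
  (E1) gamma(1) = phi_1 gamma(0) + phi_2 gamma(1) + c_1
  (E2) gamma(2) = phi_1 gamma(1) + phi_2 gamma(0)
From (E1): gamma(1) = A gamma(0) + B with
  A = phi_1 / (1 - phi_2) = 0.081 / 1.714 = 0.047258,   B = c_1 / (1 - phi_2) = 0 / 1.714 = 0.
Insert (E2) into (E0): gamma(0) (1 - phi_2^2) = phi_1 (1 + phi_2) gamma(1) + c_0.
  phi_1 (1 + phi_2) = (0.081)(0.286) = 0.023166,   1 - phi_2^2 = 0.490204.
Replace gamma(1) by A gamma(0) + B and collect gamma(0):
  gamma(0) [0.490204 - (0.023166)(0.047258)] = c_0 = 1
  gamma(0) * 0.489109 = 1
  gamma(0) = 1 / 0.489109 = 2.044533.
  gamma(1) = A gamma(0) = (0.047258)(2.044533) = 0.09662.
Therefore gamma(1) = 0.0966 (to 4 decimal places).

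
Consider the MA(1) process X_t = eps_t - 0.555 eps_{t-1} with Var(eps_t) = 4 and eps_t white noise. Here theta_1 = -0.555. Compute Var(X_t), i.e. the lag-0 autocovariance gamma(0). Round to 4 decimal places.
\gamma(0) = 5.2321

For an MA(q) process X_t = eps_t + sum_i theta_i eps_{t-i} with
Var(eps_t) = sigma^2, the variance is
  gamma(0) = sigma^2 * (1 + sum_i theta_i^2).
  sum_i theta_i^2 = (-0.555)^2 = 0.308025.
  gamma(0) = 4 * (1 + 0.308025) = 4 * 1.308025 = 5.2321.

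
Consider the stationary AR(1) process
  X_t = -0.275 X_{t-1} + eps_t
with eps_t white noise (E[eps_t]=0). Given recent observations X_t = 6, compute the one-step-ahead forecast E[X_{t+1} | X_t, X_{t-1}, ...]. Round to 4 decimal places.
E[X_{t+1} \mid \mathcal F_t] = -1.6500

For an AR(p) model X_t = c + sum_i phi_i X_{t-i} + eps_t, the
one-step-ahead conditional mean is
  E[X_{t+1} | X_t, ...] = c + sum_i phi_i X_{t+1-i}.
Substitute known values:
  E[X_{t+1} | ...] = (-0.275) * (6)
                   = -1.6500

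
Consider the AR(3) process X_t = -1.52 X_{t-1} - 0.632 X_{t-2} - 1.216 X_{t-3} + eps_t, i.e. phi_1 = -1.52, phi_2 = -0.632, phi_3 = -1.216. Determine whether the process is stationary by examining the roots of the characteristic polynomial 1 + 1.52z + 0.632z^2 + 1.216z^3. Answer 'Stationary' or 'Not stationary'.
\text{Not stationary}

The AR(p) characteristic polynomial is P(z) = 1 + 1.52z + 0.632z^2 + 1.216z^3.
Stationarity requires all roots to lie outside the unit circle, i.e. |z| > 1 for every root.
Degree 3: look for a simple real root z0 first, then factor out (1 - z/z0) and solve the remaining quadratic.
Testing z0 = -0.625: P(-0.625) = 1 + (1.52)(-0.625) + (0.632)(-0.625)^2 + (1.216)(-0.625)^3
  = 1 + (-0.95) + (0.246875) + (-0.296875) = 0.  So z_0 = -0.625 is a root, |z_0| = 0.625.
Divide out the factor (1 + 1.6 z) = (1 - z/z0) (since 1/z0 = -1.6):
  P(z) = (1 + 1.6 z)(1 + (-0.08) z + (0.76) z^2)
  [check: z-coef -0.08 - (-1.6) = 1.52; z^2-coef 0.76 - (-1.6)(-0.08) = 0.632; z^3-coef -(-1.6)(0.76) = 1.216.]
Remaining roots from the quadratic factor 1 + (-0.08) z + (0.76) z^2:
  Set 1 + (-0.08) z + (0.76) z^2 = 0, i.e. a z^2 + b z + c = 0 with a = 0.76, b = -0.08, c = 1.
  Discriminant D = b^2 - 4ac = (-0.08)^2 - 4*(0.76)*1 = 0.0064 - (3.04) = -3.0336.
  D < 0, so the roots are the complex-conjugate pair z = (-b +/- i sqrt(-D)) / (2a) = 0.0526 +/- 1.1459i.
  For a conjugate pair |z|^2 = z * conj(z) = (product of roots) = c/a = 1/(0.76) = 1.315789, so |z| = sqrt(1.315789) = 1.1471 for both roots.
Moduli of all roots: 0.6250, 1.1471, 1.1471.
All moduli strictly greater than 1? No.
Verdict: Not stationary.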